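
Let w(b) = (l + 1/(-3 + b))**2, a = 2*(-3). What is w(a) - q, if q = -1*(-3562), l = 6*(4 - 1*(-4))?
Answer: -102761/81 ≈ -1268.7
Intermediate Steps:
l = 48 (l = 6*(4 + 4) = 6*8 = 48)
a = -6
w(b) = (48 + 1/(-3 + b))**2
q = 3562
w(a) - q = (-143 + 48*(-6))**2/(-3 - 6)**2 - 1*3562 = (-143 - 288)**2/(-9)**2 - 3562 = (-431)**2*(1/81) - 3562 = 185761*(1/81) - 3562 = 185761/81 - 3562 = -102761/81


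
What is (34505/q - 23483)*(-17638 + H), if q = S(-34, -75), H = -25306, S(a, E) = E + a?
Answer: 111403263488/109 ≈ 1.0220e+9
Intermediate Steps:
q = -109 (q = -75 - 34 = -109)
(34505/q - 23483)*(-17638 + H) = (34505/(-109) - 23483)*(-17638 - 25306) = (34505*(-1/109) - 23483)*(-42944) = (-34505/109 - 23483)*(-42944) = -2594152/109*(-42944) = 111403263488/109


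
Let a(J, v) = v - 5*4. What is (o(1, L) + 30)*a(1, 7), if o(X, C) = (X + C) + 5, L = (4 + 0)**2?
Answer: -676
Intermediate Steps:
L = 16 (L = 4**2 = 16)
a(J, v) = -20 + v (a(J, v) = v - 20 = -20 + v)
o(X, C) = 5 + C + X (o(X, C) = (C + X) + 5 = 5 + C + X)
(o(1, L) + 30)*a(1, 7) = ((5 + 16 + 1) + 30)*(-20 + 7) = (22 + 30)*(-13) = 52*(-13) = -676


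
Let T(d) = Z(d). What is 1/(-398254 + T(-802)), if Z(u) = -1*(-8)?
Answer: -1/398246 ≈ -2.5110e-6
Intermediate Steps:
Z(u) = 8
T(d) = 8
1/(-398254 + T(-802)) = 1/(-398254 + 8) = 1/(-398246) = -1/398246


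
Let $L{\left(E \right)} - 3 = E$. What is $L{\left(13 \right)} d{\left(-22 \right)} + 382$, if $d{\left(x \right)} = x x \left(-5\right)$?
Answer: $-38338$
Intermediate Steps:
$L{\left(E \right)} = 3 + E$
$d{\left(x \right)} = - 5 x^{2}$ ($d{\left(x \right)} = x^{2} \left(-5\right) = - 5 x^{2}$)
$L{\left(13 \right)} d{\left(-22 \right)} + 382 = \left(3 + 13\right) \left(- 5 \left(-22\right)^{2}\right) + 382 = 16 \left(\left(-5\right) 484\right) + 382 = 16 \left(-2420\right) + 382 = -38720 + 382 = -38338$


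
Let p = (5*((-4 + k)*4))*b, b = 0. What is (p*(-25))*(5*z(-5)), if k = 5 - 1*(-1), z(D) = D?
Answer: 0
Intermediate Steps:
k = 6 (k = 5 + 1 = 6)
p = 0 (p = (5*((-4 + 6)*4))*0 = (5*(2*4))*0 = (5*8)*0 = 40*0 = 0)
(p*(-25))*(5*z(-5)) = (0*(-25))*(5*(-5)) = 0*(-25) = 0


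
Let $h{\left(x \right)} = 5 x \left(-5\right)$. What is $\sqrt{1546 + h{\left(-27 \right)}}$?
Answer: $\sqrt{2221} \approx 47.128$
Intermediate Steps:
$h{\left(x \right)} = - 25 x$
$\sqrt{1546 + h{\left(-27 \right)}} = \sqrt{1546 - -675} = \sqrt{1546 + 675} = \sqrt{2221}$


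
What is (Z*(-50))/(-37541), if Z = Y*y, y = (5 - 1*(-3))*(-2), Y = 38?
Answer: -30400/37541 ≈ -0.80978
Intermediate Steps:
y = -16 (y = (5 + 3)*(-2) = 8*(-2) = -16)
Z = -608 (Z = 38*(-16) = -608)
(Z*(-50))/(-37541) = -608*(-50)/(-37541) = 30400*(-1/37541) = -30400/37541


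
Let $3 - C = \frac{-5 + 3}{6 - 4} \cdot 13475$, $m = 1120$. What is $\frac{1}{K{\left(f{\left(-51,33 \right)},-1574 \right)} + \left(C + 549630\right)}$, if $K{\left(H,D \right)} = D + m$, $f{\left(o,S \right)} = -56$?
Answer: $\frac{1}{562654} \approx 1.7773 \cdot 10^{-6}$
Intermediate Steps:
$K{\left(H,D \right)} = 1120 + D$ ($K{\left(H,D \right)} = D + 1120 = 1120 + D$)
$C = 13478$ ($C = 3 - \frac{-5 + 3}{6 - 4} \cdot 13475 = 3 - - \frac{2}{2} \cdot 13475 = 3 - \left(-2\right) \frac{1}{2} \cdot 13475 = 3 - \left(-1\right) 13475 = 3 - -13475 = 3 + 13475 = 13478$)
$\frac{1}{K{\left(f{\left(-51,33 \right)},-1574 \right)} + \left(C + 549630\right)} = \frac{1}{\left(1120 - 1574\right) + \left(13478 + 549630\right)} = \frac{1}{-454 + 563108} = \frac{1}{562654}$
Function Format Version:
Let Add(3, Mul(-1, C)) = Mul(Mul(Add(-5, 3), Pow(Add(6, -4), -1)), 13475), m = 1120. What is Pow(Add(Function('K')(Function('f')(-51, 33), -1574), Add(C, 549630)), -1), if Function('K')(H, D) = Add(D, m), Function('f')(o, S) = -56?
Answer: Rational(1, 562654) ≈ 1.7773e-6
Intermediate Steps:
Function('K')(H, D) = Add(1120, D) (Function('K')(H, D) = Add(D, 1120) = Add(1120, D))
C = 13478 (C = Add(3, Mul(-1, Mul(Mul(Add(-5, 3), Pow(Add(6, -4), -1)), 13475))) = Add(3, Mul(-1, Mul(Mul(-2, Pow(2, -1)), 13475))) = Add(3, Mul(-1, Mul(Mul(-2, Rational(1, 2)), 13475))) = Add(3, Mul(-1, Mul(-1, 13475))) = Add(3, Mul(-1, -13475)) = Add(3, 13475) = 13478)
Pow(Add(Function('K')(Function('f')(-51, 33), -1574), Add(C, 549630)), -1) = Pow(Add(Add(1120, -1574), Add(13478, 549630)), -1) = Pow(Add(-454, 563108), -1) = Pow(562654, -1) = Rational(1, 562654)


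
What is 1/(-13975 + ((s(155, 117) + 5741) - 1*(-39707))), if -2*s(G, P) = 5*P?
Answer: 2/62361 ≈ 3.2071e-5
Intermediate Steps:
s(G, P) = -5*P/2
1/(-13975 + ((s(155, 117) + 5741) - 1*(-39707))) = 1/(-13975 + ((-5/2*117 + 5741) - 1*(-39707))) = 1/(-13975 + ((-585/2 + 5741) + 39707)) = 1/(-13975 + (10897/2 + 39707)) = 1/(-13975 + 90311/2) = 1/(62361/2) = 2/62361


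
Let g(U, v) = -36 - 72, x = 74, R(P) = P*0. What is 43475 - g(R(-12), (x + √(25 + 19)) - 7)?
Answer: 43583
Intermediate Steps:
R(P) = 0
g(U, v) = -108
43475 - g(R(-12), (x + √(25 + 19)) - 7) = 43475 - 1*(-108) = 43475 + 108 = 43583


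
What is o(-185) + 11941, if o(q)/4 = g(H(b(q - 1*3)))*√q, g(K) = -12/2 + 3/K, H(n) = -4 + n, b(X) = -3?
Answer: 11941 - 180*I*√185/7 ≈ 11941.0 - 349.75*I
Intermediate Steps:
g(K) = -6 + 3/K (g(K) = -12*½ + 3/K = -6 + 3/K)
o(q) = -180*√q/7 (o(q) = 4*((-6 + 3/(-4 - 3))*√q) = 4*((-6 + 3/(-7))*√q) = 4*((-6 + 3*(-⅐))*√q) = 4*((-6 - 3/7)*√q) = 4*(-45*√q/7) = -180*√q/7)
o(-185) + 11941 = -180*I*√185/7 + 11941 = 11941 - 180*I*√185/7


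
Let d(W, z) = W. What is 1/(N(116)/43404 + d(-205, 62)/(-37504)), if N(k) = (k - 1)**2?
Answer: 406955904/126222055 ≈ 3.2241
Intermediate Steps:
N(k) = (-1 + k)**2
1/(N(116)/43404 + d(-205, 62)/(-37504)) = 1/((-1 + 116)**2/43404 - 205/(-37504)) = 1/(115**2*(1/43404) - 205*(-1/37504)) = 1/(13225*(1/43404) + 205/37504) = 1/(13225/43404 + 205/37504) = 1/(126222055/406955904) = 406955904/126222055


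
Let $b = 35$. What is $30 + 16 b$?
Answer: $590$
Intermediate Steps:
$30 + 16 b = 30 + 16 \cdot 35 = 30 + 560 = 590$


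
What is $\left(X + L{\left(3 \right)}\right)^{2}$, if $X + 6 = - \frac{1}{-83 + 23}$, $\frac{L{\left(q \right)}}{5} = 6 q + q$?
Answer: $\frac{35295481}{3600} \approx 9804.3$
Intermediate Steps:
$L{\left(q \right)} = 35 q$ ($L{\left(q \right)} = 5 \left(6 q + q\right) = 5 \cdot 7 q = 35 q$)
$X = - \frac{359}{60}$ ($X = -6 - \frac{1}{-83 + 23} = -6 - \frac{1}{-60} = -6 - - \frac{1}{60} = -6 + \frac{1}{60} = - \frac{359}{60} \approx -5.9833$)
$\left(X + L{\left(3 \right)}\right)^{2} = \left(- \frac{359}{60} + 35 \cdot 3\right)^{2} = \left(- \frac{359}{60} + 105\right)^{2} = \left(\frac{5941}{60}\right)^{2} = \frac{35295481}{3600}$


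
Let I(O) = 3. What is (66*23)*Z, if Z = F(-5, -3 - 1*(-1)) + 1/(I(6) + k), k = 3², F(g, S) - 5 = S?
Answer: 9361/2 ≈ 4680.5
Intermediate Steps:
F(g, S) = 5 + S
k = 9
Z = 37/12 (Z = (5 + (-3 - 1*(-1))) + 1/(3 + 9) = (5 + (-3 + 1)) + 1/12 = (5 - 2) + 1/12 = 3 + 1/12 = 37/12 ≈ 3.0833)
(66*23)*Z = (66*23)*(37/12) = 1518*(37/12) = 9361/2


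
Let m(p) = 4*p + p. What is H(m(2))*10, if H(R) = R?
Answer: 100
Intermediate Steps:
m(p) = 5*p
H(m(2))*10 = (5*2)*10 = 10*10 = 100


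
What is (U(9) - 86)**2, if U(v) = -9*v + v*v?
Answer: 7396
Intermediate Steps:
U(v) = v**2 - 9*v (U(v) = -9*v + v**2 = v**2 - 9*v)
(U(9) - 86)**2 = (9*(-9 + 9) - 86)**2 = (9*0 - 86)**2 = (0 - 86)**2 = (-86)**2 = 7396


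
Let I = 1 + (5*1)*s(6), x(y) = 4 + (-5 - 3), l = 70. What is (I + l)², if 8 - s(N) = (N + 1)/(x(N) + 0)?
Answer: 229441/16 ≈ 14340.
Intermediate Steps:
x(y) = -4 (x(y) = 4 - 8 = -4)
s(N) = 33/4 + N/4 (s(N) = 8 - (N + 1)/(-4 + 0) = 8 - (1 + N)/(-4) = 8 - (1 + N)*(-1)/4 = 8 - (-¼ - N/4) = 8 + (¼ + N/4) = 33/4 + N/4)
I = 199/4 (I = 1 + (5*1)*(33/4 + (¼)*6) = 1 + 5*(33/4 + 3/2) = 1 + 5*(39/4) = 1 + 195/4 = 199/4 ≈ 49.750)
(I + l)² = (199/4 + 70)² = (479/4)² = 229441/16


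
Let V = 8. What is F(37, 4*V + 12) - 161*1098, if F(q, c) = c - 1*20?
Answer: -176754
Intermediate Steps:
F(q, c) = -20 + c (F(q, c) = c - 20 = -20 + c)
F(37, 4*V + 12) - 161*1098 = (-20 + (4*8 + 12)) - 161*1098 = (-20 + (32 + 12)) - 176778 = (-20 + 44) - 176778 = 24 - 176778 = -176754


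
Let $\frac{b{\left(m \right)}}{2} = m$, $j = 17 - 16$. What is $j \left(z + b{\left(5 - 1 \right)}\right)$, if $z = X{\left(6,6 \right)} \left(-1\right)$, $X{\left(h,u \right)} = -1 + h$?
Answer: $3$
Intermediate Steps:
$j = 1$ ($j = 17 - 16 = 1$)
$z = -5$ ($z = \left(-1 + 6\right) \left(-1\right) = 5 \left(-1\right) = -5$)
$b{\left(m \right)} = 2 m$
$j \left(z + b{\left(5 - 1 \right)}\right) = 1 \left(-5 + 2 \left(5 - 1\right)\right) = 1 \left(-5 + 2 \cdot 4\right) = 1 \left(-5 + 8\right) = 1 \cdot 3 = 3$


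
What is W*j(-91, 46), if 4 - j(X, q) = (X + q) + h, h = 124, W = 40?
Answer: -3000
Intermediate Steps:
j(X, q) = -120 - X - q (j(X, q) = 4 - ((X + q) + 124) = 4 - (124 + X + q) = 4 + (-124 - X - q) = -120 - X - q)
W*j(-91, 46) = 40*(-120 - 1*(-91) - 1*46) = 40*(-120 + 91 - 46) = 40*(-75) = -3000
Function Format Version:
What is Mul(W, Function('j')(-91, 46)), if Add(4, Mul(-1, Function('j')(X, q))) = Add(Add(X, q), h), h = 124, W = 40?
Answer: -3000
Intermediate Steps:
Function('j')(X, q) = Add(-120, Mul(-1, X), Mul(-1, q)) (Function('j')(X, q) = Add(4, Mul(-1, Add(Add(X, q), 124))) = Add(4, Mul(-1, Add(124, X, q))) = Add(4, Add(-124, Mul(-1, X), Mul(-1, q))) = Add(-120, Mul(-1, X), Mul(-1, q)))
Mul(W, Function('j')(-91, 46)) = Mul(40, Add(-120, Mul(-1, -91), Mul(-1, 46))) = Mul(40, Add(-120, 91, -46)) = Mul(40, -75) = -3000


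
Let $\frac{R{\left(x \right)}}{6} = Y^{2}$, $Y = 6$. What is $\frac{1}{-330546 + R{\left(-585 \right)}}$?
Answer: $- \frac{1}{330330} \approx -3.0273 \cdot 10^{-6}$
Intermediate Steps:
$R{\left(x \right)} = 216$ ($R{\left(x \right)} = 6 \cdot 6^{2} = 6 \cdot 36 = 216$)
$\frac{1}{-330546 + R{\left(-585 \right)}} = \frac{1}{-330546 + 216} = \frac{1}{-330330} = - \frac{1}{330330}$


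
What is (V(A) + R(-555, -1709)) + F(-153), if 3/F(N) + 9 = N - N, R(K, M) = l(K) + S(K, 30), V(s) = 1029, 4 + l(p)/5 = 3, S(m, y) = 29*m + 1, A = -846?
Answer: -45211/3 ≈ -15070.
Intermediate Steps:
S(m, y) = 1 + 29*m
l(p) = -5 (l(p) = -20 + 5*3 = -20 + 15 = -5)
R(K, M) = -4 + 29*K (R(K, M) = -5 + (1 + 29*K) = -4 + 29*K)
F(N) = -⅓ (F(N) = 3/(-9 + (N - N)) = 3/(-9 + 0) = 3/(-9) = 3*(-⅑) = -⅓)
(V(A) + R(-555, -1709)) + F(-153) = (1029 + (-4 + 29*(-555))) - ⅓ = (1029 + (-4 - 16095)) - ⅓ = (1029 - 16099) - ⅓ = -15070 - ⅓ = -45211/3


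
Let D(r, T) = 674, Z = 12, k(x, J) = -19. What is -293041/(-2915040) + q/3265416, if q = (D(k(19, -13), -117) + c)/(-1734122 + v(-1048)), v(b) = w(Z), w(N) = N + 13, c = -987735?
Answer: 69140067998920703/687773090932693920 ≈ 0.10053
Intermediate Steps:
w(N) = 13 + N
v(b) = 25 (v(b) = 13 + 12 = 25)
q = 987061/1734097 (q = (674 - 987735)/(-1734122 + 25) = -987061/(-1734097) = -987061*(-1/1734097) = 987061/1734097 ≈ 0.56921)
-293041/(-2915040) + q/3265416 = -293041/(-2915040) + (987061/1734097)/3265416 = -293041*(-1/2915040) + (987061/1734097)*(1/3265416) = 293041/2915040 + 987061/5662548089352 = 69140067998920703/687773090932693920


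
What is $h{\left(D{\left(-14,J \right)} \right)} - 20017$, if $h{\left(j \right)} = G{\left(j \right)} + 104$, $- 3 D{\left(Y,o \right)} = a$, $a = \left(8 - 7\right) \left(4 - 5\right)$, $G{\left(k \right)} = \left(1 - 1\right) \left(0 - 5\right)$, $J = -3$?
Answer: $-19913$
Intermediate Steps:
$G{\left(k \right)} = 0$ ($G{\left(k \right)} = 0 \left(-5\right) = 0$)
$a = -1$ ($a = 1 \left(-1\right) = -1$)
$D{\left(Y,o \right)} = \frac{1}{3}$ ($D{\left(Y,o \right)} = \left(- \frac{1}{3}\right) \left(-1\right) = \frac{1}{3}$)
$h{\left(j \right)} = 104$ ($h{\left(j \right)} = 0 + 104 = 104$)
$h{\left(D{\left(-14,J \right)} \right)} - 20017 = 104 - 20017 = -19913$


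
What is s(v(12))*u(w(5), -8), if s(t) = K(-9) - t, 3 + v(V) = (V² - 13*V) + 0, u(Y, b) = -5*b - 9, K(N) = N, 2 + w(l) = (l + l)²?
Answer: 186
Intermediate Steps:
w(l) = -2 + 4*l² (w(l) = -2 + (l + l)² = -2 + (2*l)² = -2 + 4*l²)
u(Y, b) = -9 - 5*b
v(V) = -3 + V² - 13*V (v(V) = -3 + ((V² - 13*V) + 0) = -3 + (V² - 13*V) = -3 + V² - 13*V)
s(t) = -9 - t
s(v(12))*u(w(5), -8) = (-9 - (-3 + 12² - 13*12))*(-9 - 5*(-8)) = (-9 - (-3 + 144 - 156))*(-9 + 40) = (-9 - 1*(-15))*31 = (-9 + 15)*31 = 6*31 = 186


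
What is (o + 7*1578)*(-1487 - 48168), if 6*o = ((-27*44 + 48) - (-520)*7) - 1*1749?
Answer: -3328225685/6 ≈ -5.5470e+8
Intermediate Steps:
o = 751/6 (o = (((-27*44 + 48) - (-520)*7) - 1*1749)/6 = (((-1188 + 48) - 1*(-3640)) - 1749)/6 = ((-1140 + 3640) - 1749)/6 = (2500 - 1749)/6 = (⅙)*751 = 751/6 ≈ 125.17)
(o + 7*1578)*(-1487 - 48168) = (751/6 + 7*1578)*(-1487 - 48168) = (751/6 + 11046)*(-49655) = (67027/6)*(-49655) = -3328225685/6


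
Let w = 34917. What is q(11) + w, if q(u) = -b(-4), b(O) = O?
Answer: 34921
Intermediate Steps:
q(u) = 4 (q(u) = -1*(-4) = 4)
q(11) + w = 4 + 34917 = 34921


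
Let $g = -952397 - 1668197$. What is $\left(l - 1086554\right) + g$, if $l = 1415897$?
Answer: $-2291251$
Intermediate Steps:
$g = -2620594$ ($g = -952397 - 1668197 = -2620594$)
$\left(l - 1086554\right) + g = \left(1415897 - 1086554\right) - 2620594 = 329343 - 2620594 = -2291251$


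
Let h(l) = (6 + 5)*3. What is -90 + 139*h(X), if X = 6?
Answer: 4497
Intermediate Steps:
h(l) = 33 (h(l) = 11*3 = 33)
-90 + 139*h(X) = -90 + 139*33 = -90 + 4587 = 4497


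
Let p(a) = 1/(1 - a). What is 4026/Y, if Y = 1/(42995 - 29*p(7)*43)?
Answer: 173934607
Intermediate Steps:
Y = 6/259217 (Y = 1/(42995 - (-29)/(-1 + 7)*43) = 1/(42995 - (-29)/6*43) = 1/(42995 - 29*(-1/6)*43) = 1/(42995 + (29/6)*43) = 1/(42995 + 1247/6) = 1/(259217/6) = 6/259217 ≈ 2.3147e-5)
4026/Y = 4026/(6/259217) = 4026*(259217/6) = 173934607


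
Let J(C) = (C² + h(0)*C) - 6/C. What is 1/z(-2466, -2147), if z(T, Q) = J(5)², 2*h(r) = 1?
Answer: 100/69169 ≈ 0.0014457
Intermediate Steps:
h(r) = ½ (h(r) = (½)*1 = ½)
J(C) = C² + C/2 - 6/C (J(C) = (C² + C/2) - 6/C = C² + C/2 - 6/C)
z(T, Q) = 69169/100 (z(T, Q) = (5² + (½)*5 - 6/5)² = (25 + 5/2 - 6*⅕)² = (25 + 5/2 - 6/5)² = (263/10)² = 69169/100)
1/z(-2466, -2147) = 1/(69169/100) = 100/69169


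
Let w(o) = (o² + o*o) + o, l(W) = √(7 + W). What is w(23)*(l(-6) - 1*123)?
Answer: -131882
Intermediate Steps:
w(o) = o + 2*o² (w(o) = (o² + o²) + o = 2*o² + o = o + 2*o²)
w(23)*(l(-6) - 1*123) = (23*(1 + 2*23))*(√(7 - 6) - 1*123) = (23*(1 + 46))*(√1 - 123) = (23*47)*(1 - 123) = 1081*(-122) = -131882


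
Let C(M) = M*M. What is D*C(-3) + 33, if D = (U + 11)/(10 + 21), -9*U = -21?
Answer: 1143/31 ≈ 36.871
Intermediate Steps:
U = 7/3 (U = -⅑*(-21) = 7/3 ≈ 2.3333)
C(M) = M²
D = 40/93 (D = (7/3 + 11)/(10 + 21) = (40/3)/31 = (40/3)*(1/31) = 40/93 ≈ 0.43011)
D*C(-3) + 33 = (40/93)*(-3)² + 33 = (40/93)*9 + 33 = 120/31 + 33 = 1143/31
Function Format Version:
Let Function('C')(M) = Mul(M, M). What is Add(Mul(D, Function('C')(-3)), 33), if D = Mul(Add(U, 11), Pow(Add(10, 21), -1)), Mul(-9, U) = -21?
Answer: Rational(1143, 31) ≈ 36.871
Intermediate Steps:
U = Rational(7, 3) (U = Mul(Rational(-1, 9), -21) = Rational(7, 3) ≈ 2.3333)
Function('C')(M) = Pow(M, 2)
D = Rational(40, 93) (D = Mul(Add(Rational(7, 3), 11), Pow(Add(10, 21), -1)) = Mul(Rational(40, 3), Pow(31, -1)) = Mul(Rational(40, 3), Rational(1, 31)) = Rational(40, 93) ≈ 0.43011)
Add(Mul(D, Function('C')(-3)), 33) = Add(Mul(Rational(40, 93), Pow(-3, 2)), 33) = Add(Mul(Rational(40, 93), 9), 33) = Add(Rational(120, 31), 33) = Rational(1143, 31)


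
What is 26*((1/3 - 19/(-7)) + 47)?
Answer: 27326/21 ≈ 1301.2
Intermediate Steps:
26*((1/3 - 19/(-7)) + 47) = 26*((1*(1/3) - 19*(-1/7)) + 47) = 26*((1/3 + 19/7) + 47) = 26*(64/21 + 47) = 26*(1051/21) = 27326/21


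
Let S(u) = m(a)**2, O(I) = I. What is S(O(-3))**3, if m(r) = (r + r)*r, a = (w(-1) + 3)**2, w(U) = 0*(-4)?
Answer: 18075490334784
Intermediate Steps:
w(U) = 0
a = 9 (a = (0 + 3)**2 = 3**2 = 9)
m(r) = 2*r**2 (m(r) = (2*r)*r = 2*r**2)
S(u) = 26244 (S(u) = (2*9**2)**2 = (2*81)**2 = 162**2 = 26244)
S(O(-3))**3 = 26244**3 = 18075490334784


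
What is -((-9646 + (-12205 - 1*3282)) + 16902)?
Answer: 8231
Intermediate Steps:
-((-9646 + (-12205 - 1*3282)) + 16902) = -((-9646 + (-12205 - 3282)) + 16902) = -((-9646 - 15487) + 16902) = -(-25133 + 16902) = -1*(-8231) = 8231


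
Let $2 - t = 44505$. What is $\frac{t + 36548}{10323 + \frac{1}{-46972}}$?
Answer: $- \frac{74732452}{96978391} \approx -0.77061$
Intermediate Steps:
$t = -44503$ ($t = 2 - 44505 = -44503$)
$\frac{t + 36548}{10323 + \frac{1}{-46972}} = \frac{-44503 + 36548}{10323 + \frac{1}{-46972}} = - \frac{7955}{10323 - \frac{1}{46972}} = - \frac{7955}{\frac{484891955}{46972}} = \left(-7955\right) \frac{46972}{484891955} = - \frac{74732452}{96978391}$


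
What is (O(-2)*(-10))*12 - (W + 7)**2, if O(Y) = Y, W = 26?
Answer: -849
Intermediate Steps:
(O(-2)*(-10))*12 - (W + 7)**2 = -2*(-10)*12 - (26 + 7)**2 = 20*12 - 1*33**2 = 240 - 1*1089 = 240 - 1089 = -849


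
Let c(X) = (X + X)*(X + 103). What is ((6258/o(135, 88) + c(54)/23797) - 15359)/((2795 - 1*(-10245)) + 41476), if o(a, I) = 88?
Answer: -16006710535/57081959088 ≈ -0.28042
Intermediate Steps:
c(X) = 2*X*(103 + X) (c(X) = (2*X)*(103 + X) = 2*X*(103 + X))
((6258/o(135, 88) + c(54)/23797) - 15359)/((2795 - 1*(-10245)) + 41476) = ((6258/88 + (2*54*(103 + 54))/23797) - 15359)/((2795 - 1*(-10245)) + 41476) = ((6258*(1/88) + (2*54*157)*(1/23797)) - 15359)/((2795 + 10245) + 41476) = ((3129/44 + 16956*(1/23797)) - 15359)/(13040 + 41476) = ((3129/44 + 16956/23797) - 15359)/54516 = (75206877/1047068 - 15359)*(1/54516) = -16006710535/1047068*1/54516 = -16006710535/57081959088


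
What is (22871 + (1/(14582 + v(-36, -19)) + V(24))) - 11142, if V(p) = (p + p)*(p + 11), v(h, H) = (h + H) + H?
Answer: 194537773/14508 ≈ 13409.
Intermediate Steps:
v(h, H) = h + 2*H (v(h, H) = (H + h) + H = h + 2*H)
V(p) = 2*p*(11 + p) (V(p) = (2*p)*(11 + p) = 2*p*(11 + p))
(22871 + (1/(14582 + v(-36, -19)) + V(24))) - 11142 = (22871 + (1/(14582 + (-36 + 2*(-19))) + 2*24*(11 + 24))) - 11142 = (22871 + (1/(14582 + (-36 - 38)) + 2*24*35)) - 11142 = (22871 + (1/(14582 - 74) + 1680)) - 11142 = (22871 + (1/14508 + 1680)) - 11142 = (22871 + 24373441/14508) - 11142 = 356185909/14508 - 11142 = 194537773/14508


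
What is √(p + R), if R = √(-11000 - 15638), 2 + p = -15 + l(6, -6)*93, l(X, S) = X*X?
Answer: √(3331 + I*√26638) ≈ 57.732 + 1.4135*I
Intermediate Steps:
l(X, S) = X²
p = 3331 (p = -2 + (-15 + 6²*93) = -2 + (-15 + 36*93) = -2 + (-15 + 3348) = -2 + 3333 = 3331)
R = I*√26638 (R = √(-26638) = I*√26638 ≈ 163.21*I)
√(p + R) = √(3331 + I*√26638)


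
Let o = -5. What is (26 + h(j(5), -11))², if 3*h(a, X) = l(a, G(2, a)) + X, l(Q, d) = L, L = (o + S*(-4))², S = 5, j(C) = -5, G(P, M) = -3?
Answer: 478864/9 ≈ 53207.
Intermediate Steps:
L = 625 (L = (-5 + 5*(-4))² = (-5 - 20)² = (-25)² = 625)
l(Q, d) = 625
h(a, X) = 625/3 + X/3 (h(a, X) = (625 + X)/3 = 625/3 + X/3)
(26 + h(j(5), -11))² = (26 + (625/3 + (⅓)*(-11)))² = (26 + (625/3 - 11/3))² = (26 + 614/3)² = (692/3)² = 478864/9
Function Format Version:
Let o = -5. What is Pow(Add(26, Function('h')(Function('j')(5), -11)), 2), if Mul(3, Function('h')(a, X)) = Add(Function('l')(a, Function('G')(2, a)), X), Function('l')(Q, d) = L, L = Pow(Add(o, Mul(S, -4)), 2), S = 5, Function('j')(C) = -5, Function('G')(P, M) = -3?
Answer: Rational(478864, 9) ≈ 53207.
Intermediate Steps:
L = 625 (L = Pow(Add(-5, Mul(5, -4)), 2) = Pow(Add(-5, -20), 2) = Pow(-25, 2) = 625)
Function('l')(Q, d) = 625
Function('h')(a, X) = Add(Rational(625, 3), Mul(Rational(1, 3), X)) (Function('h')(a, X) = Mul(Rational(1, 3), Add(625, X)) = Add(Rational(625, 3), Mul(Rational(1, 3), X)))
Pow(Add(26, Function('h')(Function('j')(5), -11)), 2) = Pow(Add(26, Add(Rational(625, 3), Mul(Rational(1, 3), -11))), 2) = Pow(Add(26, Add(Rational(625, 3), Rational(-11, 3))), 2) = Pow(Add(26, Rational(614, 3)), 2) = Pow(Rational(692, 3), 2) = Rational(478864, 9)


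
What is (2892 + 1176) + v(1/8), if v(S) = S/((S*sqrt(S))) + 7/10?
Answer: 40687/10 + 2*sqrt(2) ≈ 4071.5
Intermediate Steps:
v(S) = 7/10 + 1/sqrt(S) (v(S) = S/(S**(3/2)) + 7*(1/10) = S/S**(3/2) + 7/10 = 1/sqrt(S) + 7/10 = 7/10 + 1/sqrt(S))
(2892 + 1176) + v(1/8) = (2892 + 1176) + (7/10 + 1/sqrt(1/8)) = 4068 + (7/10 + 1/sqrt(1/8)) = 4068 + (7/10 + 2*sqrt(2)) = 40687/10 + 2*sqrt(2)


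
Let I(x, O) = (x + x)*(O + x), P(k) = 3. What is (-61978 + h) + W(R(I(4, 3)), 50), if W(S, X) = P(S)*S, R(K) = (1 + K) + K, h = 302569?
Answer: 240930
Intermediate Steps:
I(x, O) = 2*x*(O + x) (I(x, O) = (2*x)*(O + x) = 2*x*(O + x))
R(K) = 1 + 2*K
W(S, X) = 3*S
(-61978 + h) + W(R(I(4, 3)), 50) = (-61978 + 302569) + 3*(1 + 2*(2*4*(3 + 4))) = 240591 + 3*(1 + 2*(2*4*7)) = 240591 + 3*(1 + 2*56) = 240591 + 3*(1 + 112) = 240591 + 3*113 = 240591 + 339 = 240930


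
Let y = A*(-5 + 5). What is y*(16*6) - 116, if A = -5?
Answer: -116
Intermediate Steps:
y = 0 (y = -5*(-5 + 5) = -5*0 = 0)
y*(16*6) - 116 = 0*(16*6) - 116 = 0*96 - 116 = 0 - 116 = -116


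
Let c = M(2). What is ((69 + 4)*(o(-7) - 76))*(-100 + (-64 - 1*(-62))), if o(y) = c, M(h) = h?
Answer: 551004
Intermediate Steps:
c = 2
o(y) = 2
((69 + 4)*(o(-7) - 76))*(-100 + (-64 - 1*(-62))) = ((69 + 4)*(2 - 76))*(-100 + (-64 - 1*(-62))) = (73*(-74))*(-100 + (-64 + 62)) = -5402*(-100 - 2) = -5402*(-102) = 551004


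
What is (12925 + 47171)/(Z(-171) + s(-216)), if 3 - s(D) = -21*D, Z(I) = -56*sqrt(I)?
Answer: -30268352/2342705 + 1121792*I*sqrt(19)/2342705 ≈ -12.92 + 2.0872*I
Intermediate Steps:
s(D) = 3 + 21*D (s(D) = 3 - (-21)*D = 3 + 21*D)
(12925 + 47171)/(Z(-171) + s(-216)) = (12925 + 47171)/(-168*I*sqrt(19) + (3 + 21*(-216))) = 60096/(-168*I*sqrt(19) + (3 - 4536)) = 60096/(-168*I*sqrt(19) - 4533) = 60096/(-4533 - 168*I*sqrt(19))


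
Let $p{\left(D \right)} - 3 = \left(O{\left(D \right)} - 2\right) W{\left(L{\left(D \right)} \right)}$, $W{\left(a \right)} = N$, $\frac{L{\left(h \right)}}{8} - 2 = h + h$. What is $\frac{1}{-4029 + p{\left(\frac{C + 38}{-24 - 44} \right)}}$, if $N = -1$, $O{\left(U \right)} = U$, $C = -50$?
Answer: $- \frac{17}{68411} \approx -0.0002485$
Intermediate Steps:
$L{\left(h \right)} = 16 + 16 h$ ($L{\left(h \right)} = 16 + 8 \left(h + h\right) = 16 + 8 \cdot 2 h = 16 + 16 h$)
$W{\left(a \right)} = -1$
$p{\left(D \right)} = 5 - D$ ($p{\left(D \right)} = 3 + \left(D - 2\right) \left(-1\right) = 3 + \left(-2 + D\right) \left(-1\right) = 3 - \left(-2 + D\right) = 5 - D$)
$\frac{1}{-4029 + p{\left(\frac{C + 38}{-24 - 44} \right)}} = \frac{1}{-4029 + \left(5 - \frac{-50 + 38}{-24 - 44}\right)} = \frac{1}{-4029 + \left(5 - - \frac{12}{-68}\right)} = \frac{1}{-4029 + \left(5 - \left(-12\right) \left(- \frac{1}{68}\right)\right)} = \frac{1}{-4029 + \left(5 - \frac{3}{17}\right)} = \frac{1}{-4029 + \frac{82}{17}} = \frac{1}{- \frac{68411}{17}} = - \frac{17}{68411}$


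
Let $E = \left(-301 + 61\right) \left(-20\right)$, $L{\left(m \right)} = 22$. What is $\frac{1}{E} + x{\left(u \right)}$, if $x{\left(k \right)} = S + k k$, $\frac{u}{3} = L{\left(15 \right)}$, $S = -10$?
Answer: $\frac{20860801}{4800} \approx 4346.0$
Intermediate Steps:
$u = 66$ ($u = 3 \cdot 22 = 66$)
$E = 4800$ ($E = \left(-240\right) \left(-20\right) = 4800$)
$x{\left(k \right)} = -10 + k^{2}$ ($x{\left(k \right)} = -10 + k k = -10 + k^{2}$)
$\frac{1}{E} + x{\left(u \right)} = \frac{1}{4800} - \left(10 - 66^{2}\right) = \frac{1}{4800} + \left(-10 + 4356\right) = \frac{1}{4800} + 4346 = \frac{20860801}{4800}$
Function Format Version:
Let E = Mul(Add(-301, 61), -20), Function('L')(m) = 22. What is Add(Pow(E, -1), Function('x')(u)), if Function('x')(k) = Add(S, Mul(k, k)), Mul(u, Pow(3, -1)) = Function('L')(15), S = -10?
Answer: Rational(20860801, 4800) ≈ 4346.0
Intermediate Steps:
u = 66 (u = Mul(3, 22) = 66)
E = 4800 (E = Mul(-240, -20) = 4800)
Function('x')(k) = Add(-10, Pow(k, 2)) (Function('x')(k) = Add(-10, Mul(k, k)) = Add(-10, Pow(k, 2)))
Add(Pow(E, -1), Function('x')(u)) = Add(Pow(4800, -1), Add(-10, Pow(66, 2))) = Add(Rational(1, 4800), Add(-10, 4356)) = Add(Rational(1, 4800), 4346) = Rational(20860801, 4800)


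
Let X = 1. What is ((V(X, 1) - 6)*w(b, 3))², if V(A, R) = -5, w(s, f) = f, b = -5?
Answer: 1089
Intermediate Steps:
((V(X, 1) - 6)*w(b, 3))² = ((-5 - 6)*3)² = (-11*3)² = (-33)² = 1089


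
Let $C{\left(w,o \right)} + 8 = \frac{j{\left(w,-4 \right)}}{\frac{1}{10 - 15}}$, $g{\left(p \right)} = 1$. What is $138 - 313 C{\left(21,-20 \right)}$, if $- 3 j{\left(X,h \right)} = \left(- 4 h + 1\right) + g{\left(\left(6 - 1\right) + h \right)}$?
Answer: $-6748$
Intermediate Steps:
$j{\left(X,h \right)} = - \frac{2}{3} + \frac{4 h}{3}$ ($j{\left(X,h \right)} = - \frac{\left(- 4 h + 1\right) + 1}{3} = - \frac{\left(1 - 4 h\right) + 1}{3} = - \frac{2 - 4 h}{3} = - \frac{2}{3} + \frac{4 h}{3}$)
$C{\left(w,o \right)} = 22$ ($C{\left(w,o \right)} = -8 + \frac{- \frac{2}{3} + \frac{4}{3} \left(-4\right)}{\frac{1}{10 - 15}} = -8 + \frac{- \frac{2}{3} - \frac{16}{3}}{\frac{1}{-5}} = -8 - \frac{6}{- \frac{1}{5}} = -8 - -30 = -8 + 30 = 22$)
$138 - 313 C{\left(21,-20 \right)} = 138 - 6886 = -6748$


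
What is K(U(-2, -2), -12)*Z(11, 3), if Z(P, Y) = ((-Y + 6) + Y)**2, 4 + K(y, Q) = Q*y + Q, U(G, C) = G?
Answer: 288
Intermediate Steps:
K(y, Q) = -4 + Q + Q*y (K(y, Q) = -4 + (Q*y + Q) = -4 + (Q + Q*y) = -4 + Q + Q*y)
Z(P, Y) = 36 (Z(P, Y) = ((6 - Y) + Y)**2 = 6**2 = 36)
K(U(-2, -2), -12)*Z(11, 3) = (-4 - 12 - 12*(-2))*36 = (-4 - 12 + 24)*36 = 8*36 = 288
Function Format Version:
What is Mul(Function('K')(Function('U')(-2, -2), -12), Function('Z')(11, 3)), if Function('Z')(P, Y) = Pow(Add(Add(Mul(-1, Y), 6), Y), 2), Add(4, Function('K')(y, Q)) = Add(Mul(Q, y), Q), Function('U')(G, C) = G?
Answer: 288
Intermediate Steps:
Function('K')(y, Q) = Add(-4, Q, Mul(Q, y)) (Function('K')(y, Q) = Add(-4, Add(Mul(Q, y), Q)) = Add(-4, Add(Q, Mul(Q, y))) = Add(-4, Q, Mul(Q, y)))
Function('Z')(P, Y) = 36 (Function('Z')(P, Y) = Pow(Add(Add(6, Mul(-1, Y)), Y), 2) = Pow(6, 2) = 36)
Mul(Function('K')(Function('U')(-2, -2), -12), Function('Z')(11, 3)) = Mul(Add(-4, -12, Mul(-12, -2)), 36) = Mul(Add(-4, -12, 24), 36) = Mul(8, 36) = 288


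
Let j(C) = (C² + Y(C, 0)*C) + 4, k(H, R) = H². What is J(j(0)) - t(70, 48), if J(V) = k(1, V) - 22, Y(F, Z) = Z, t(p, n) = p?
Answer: -91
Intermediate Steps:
j(C) = 4 + C² (j(C) = (C² + 0*C) + 4 = (C² + 0) + 4 = C² + 4 = 4 + C²)
J(V) = -21 (J(V) = 1² - 22 = 1 - 22 = -21)
J(j(0)) - t(70, 48) = -21 - 1*70 = -21 - 70 = -91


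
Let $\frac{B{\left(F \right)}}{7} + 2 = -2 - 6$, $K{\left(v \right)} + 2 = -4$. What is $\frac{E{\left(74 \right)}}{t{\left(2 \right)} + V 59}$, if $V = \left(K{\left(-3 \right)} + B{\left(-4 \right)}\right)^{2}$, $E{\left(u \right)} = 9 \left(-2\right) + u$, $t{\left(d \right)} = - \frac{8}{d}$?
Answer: $\frac{14}{85195} \approx 0.00016433$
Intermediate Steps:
$K{\left(v \right)} = -6$ ($K{\left(v \right)} = -2 - 4 = -6$)
$E{\left(u \right)} = -18 + u$
$B{\left(F \right)} = -70$ ($B{\left(F \right)} = -14 + 7 \left(-2 - 6\right) = -14 + 7 \left(-8\right) = -14 - 56 = -70$)
$V = 5776$ ($V = \left(-6 - 70\right)^{2} = \left(-76\right)^{2} = 5776$)
$\frac{E{\left(74 \right)}}{t{\left(2 \right)} + V 59} = \frac{-18 + 74}{- \frac{8}{2} + 5776 \cdot 59} = \frac{56}{\left(-8\right) \frac{1}{2} + 340784} = \frac{56}{-4 + 340784} = \frac{56}{340780} = 56 \cdot \frac{1}{340780} = \frac{14}{85195}$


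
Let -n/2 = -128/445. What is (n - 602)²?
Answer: 71627957956/198025 ≈ 3.6171e+5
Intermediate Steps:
n = 256/445 (n = -(-256)/445 = -2*(-128/445) = 256/445 ≈ 0.57528)
(n - 602)² = (256/445 - 602)² = (-267634/445)² = 71627957956/198025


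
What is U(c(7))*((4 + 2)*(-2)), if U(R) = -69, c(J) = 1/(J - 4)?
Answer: 828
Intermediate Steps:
c(J) = 1/(-4 + J)
U(c(7))*((4 + 2)*(-2)) = -69*(4 + 2)*(-2) = -414*(-2) = -69*(-12) = 828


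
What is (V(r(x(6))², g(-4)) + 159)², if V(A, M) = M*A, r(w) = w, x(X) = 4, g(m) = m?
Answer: 9025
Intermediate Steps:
V(A, M) = A*M
(V(r(x(6))², g(-4)) + 159)² = (4²*(-4) + 159)² = (16*(-4) + 159)² = (-64 + 159)² = 95² = 9025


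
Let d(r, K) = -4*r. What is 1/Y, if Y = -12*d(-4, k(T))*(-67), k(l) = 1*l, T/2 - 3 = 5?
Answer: 1/12864 ≈ 7.7736e-5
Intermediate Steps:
T = 16 (T = 6 + 2*5 = 6 + 10 = 16)
k(l) = l
Y = 12864 (Y = -(-48)*(-4)*(-67) = -12*16*(-67) = -192*(-67) = 12864)
1/Y = 1/12864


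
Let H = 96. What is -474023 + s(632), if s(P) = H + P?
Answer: -473295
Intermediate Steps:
s(P) = 96 + P
-474023 + s(632) = -474023 + (96 + 632) = -474023 + 728 = -473295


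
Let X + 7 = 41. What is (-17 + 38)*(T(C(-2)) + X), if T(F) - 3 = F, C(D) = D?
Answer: 735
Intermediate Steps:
X = 34 (X = -7 + 41 = 34)
T(F) = 3 + F
(-17 + 38)*(T(C(-2)) + X) = (-17 + 38)*((3 - 2) + 34) = 21*(1 + 34) = 21*35 = 735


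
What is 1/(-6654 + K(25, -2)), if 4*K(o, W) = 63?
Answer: -4/26553 ≈ -0.00015064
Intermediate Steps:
K(o, W) = 63/4 (K(o, W) = (1/4)*63 = 63/4)
1/(-6654 + K(25, -2)) = 1/(-6654 + 63/4) = 1/(-26553/4) = -4/26553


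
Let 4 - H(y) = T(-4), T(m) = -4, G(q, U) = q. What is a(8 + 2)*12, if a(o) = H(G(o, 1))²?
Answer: 768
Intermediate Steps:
H(y) = 8 (H(y) = 4 - 1*(-4) = 4 + 4 = 8)
a(o) = 64 (a(o) = 8² = 64)
a(8 + 2)*12 = 64*12 = 768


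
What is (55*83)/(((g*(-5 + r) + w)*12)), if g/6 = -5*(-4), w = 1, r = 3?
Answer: -4565/2868 ≈ -1.5917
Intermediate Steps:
g = 120 (g = 6*(-5*(-4)) = 6*20 = 120)
(55*83)/(((g*(-5 + r) + w)*12)) = (55*83)/(((120*(-5 + 3) + 1)*12)) = 4565/(((120*(-2) + 1)*12)) = 4565/(((-240 + 1)*12)) = 4565/((-239*12)) = 4565/(-2868) = 4565*(-1/2868) = -4565/2868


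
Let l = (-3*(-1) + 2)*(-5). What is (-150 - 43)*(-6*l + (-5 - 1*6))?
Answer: -26827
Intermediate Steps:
l = -25 (l = (3 + 2)*(-5) = 5*(-5) = -25)
(-150 - 43)*(-6*l + (-5 - 1*6)) = (-150 - 43)*(-6*(-25) + (-5 - 1*6)) = -193*(150 + (-5 - 6)) = -193*(150 - 11) = -193*139 = -26827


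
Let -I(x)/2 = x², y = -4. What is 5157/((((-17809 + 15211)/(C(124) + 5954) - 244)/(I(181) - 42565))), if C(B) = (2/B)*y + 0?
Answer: 2449554588594/1074193 ≈ 2.2804e+6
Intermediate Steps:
C(B) = -8/B (C(B) = (2/B)*(-4) + 0 = -8/B + 0 = -8/B)
I(x) = -2*x²
5157/((((-17809 + 15211)/(C(124) + 5954) - 244)/(I(181) - 42565))) = 5157/((((-17809 + 15211)/(-8/124 + 5954) - 244)/(-2*181² - 42565))) = 5157/(((-2598/(-8*1/124 + 5954) - 244)/(-2*32761 - 42565))) = 5157/(((-2598/(-2/31 + 5954) - 244)/(-65522 - 42565))) = 5157/(((-2598/184572/31 - 244)/(-108087))) = 5157/(((-2598*31/184572 - 244)*(-1/108087))) = 5157/(((-13423/30762 - 244)*(-1/108087))) = 5157/((-7519351/30762*(-1/108087))) = 5157/(1074193/474996042) = 5157*(474996042/1074193) = 2449554588594/1074193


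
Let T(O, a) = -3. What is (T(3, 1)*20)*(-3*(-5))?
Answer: -900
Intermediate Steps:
(T(3, 1)*20)*(-3*(-5)) = (-3*20)*(-3*(-5)) = -60*15 = -900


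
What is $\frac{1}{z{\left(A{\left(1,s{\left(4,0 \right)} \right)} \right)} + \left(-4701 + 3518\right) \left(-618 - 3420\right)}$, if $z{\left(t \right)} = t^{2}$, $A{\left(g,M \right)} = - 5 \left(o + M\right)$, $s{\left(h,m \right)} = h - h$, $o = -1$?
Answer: $\frac{1}{4776979} \approx 2.0934 \cdot 10^{-7}$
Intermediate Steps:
$s{\left(h,m \right)} = 0$
$A{\left(g,M \right)} = 5 - 5 M$ ($A{\left(g,M \right)} = - 5 \left(-1 + M\right) = 5 - 5 M$)
$\frac{1}{z{\left(A{\left(1,s{\left(4,0 \right)} \right)} \right)} + \left(-4701 + 3518\right) \left(-618 - 3420\right)} = \frac{1}{\left(5 - 0\right)^{2} + \left(-4701 + 3518\right) \left(-618 - 3420\right)} = \frac{1}{\left(5 + 0\right)^{2} - -4776954} = \frac{1}{5^{2} + 4776954} = \frac{1}{25 + 4776954} = \frac{1}{4776979}$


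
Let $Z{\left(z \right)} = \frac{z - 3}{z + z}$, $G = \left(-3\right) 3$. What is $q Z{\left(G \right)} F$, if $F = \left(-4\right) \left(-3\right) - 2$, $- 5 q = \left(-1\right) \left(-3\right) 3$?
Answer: $-12$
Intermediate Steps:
$G = -9$
$Z{\left(z \right)} = \frac{-3 + z}{2 z}$
$q = - \frac{9}{5}$ ($q = - \frac{\left(-1\right) \left(-3\right) 3}{5} = - \frac{3 \cdot 3}{5} = \left(- \frac{1}{5}\right) 9 = - \frac{9}{5} \approx -1.8$)
$F = 10$ ($F = 12 - 2 = 10$)
$q Z{\left(G \right)} F = - \frac{9 \frac{-3 - 9}{2 \left(-9\right)}}{5} \cdot 10 = - \frac{9 \cdot \frac{1}{2} \left(- \frac{1}{9}\right) \left(-12\right)}{5} \cdot 10 = \left(- \frac{9}{5}\right) \frac{2}{3} \cdot 10 = \left(- \frac{6}{5}\right) 10 = -12$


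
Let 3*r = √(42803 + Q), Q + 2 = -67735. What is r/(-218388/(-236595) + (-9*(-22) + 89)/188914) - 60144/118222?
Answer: -30072/59111 + 14898702610*I*√24934/41324453397 ≈ -0.50874 + 56.93*I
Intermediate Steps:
Q = -67737 (Q = -2 - 67735 = -67737)
r = I*√24934/3 (r = √(42803 - 67737)/3 = √(-24934)/3 = (I*√24934)/3 = I*√24934/3 ≈ 52.635*I)
r/(-218388/(-236595) + (-9*(-22) + 89)/188914) - 60144/118222 = (I*√24934/3)/(-218388/(-236595) + (-9*(-22) + 89)/188914) - 60144/118222 = (I*√24934/3)/(-218388*(-1/236595) + (198 + 89)*(1/188914)) - 60144*1/118222 = (I*√24934/3)/(72796/78865 + 287*(1/188914)) - 30072/59111 = (I*√24934/3)/(72796/78865 + 287/188914) - 30072/59111 = (I*√24934/3)/(13774817799/14898702610) - 30072/59111 = (I*√24934/3)*(14898702610/13774817799) - 30072/59111 = 14898702610*I*√24934/41324453397 - 30072/59111 = -30072/59111 + 14898702610*I*√24934/41324453397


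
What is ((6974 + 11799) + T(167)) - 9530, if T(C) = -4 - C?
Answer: 9072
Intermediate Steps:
((6974 + 11799) + T(167)) - 9530 = ((6974 + 11799) + (-4 - 1*167)) - 9530 = (18773 + (-4 - 167)) - 9530 = (18773 - 171) - 9530 = 18602 - 9530 = 9072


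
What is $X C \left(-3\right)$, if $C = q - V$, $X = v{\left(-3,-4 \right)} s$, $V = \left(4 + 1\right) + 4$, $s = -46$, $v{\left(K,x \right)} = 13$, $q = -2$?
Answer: $-19734$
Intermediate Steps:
$V = 9$ ($V = 5 + 4 = 9$)
$X = -598$ ($X = 13 \left(-46\right) = -598$)
$C = -11$ ($C = -2 - 9 = -11$)
$X C \left(-3\right) = - 598 \left(\left(-11\right) \left(-3\right)\right) = \left(-598\right) 33 = -19734$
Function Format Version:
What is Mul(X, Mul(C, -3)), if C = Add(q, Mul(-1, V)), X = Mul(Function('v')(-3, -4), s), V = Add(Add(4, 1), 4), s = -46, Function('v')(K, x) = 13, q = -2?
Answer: -19734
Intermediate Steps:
V = 9 (V = Add(5, 4) = 9)
X = -598 (X = Mul(13, -46) = -598)
C = -11 (C = Add(-2, Mul(-1, 9)) = Add(-2, -9) = -11)
Mul(X, Mul(C, -3)) = Mul(-598, Mul(-11, -3)) = Mul(-598, 33) = -19734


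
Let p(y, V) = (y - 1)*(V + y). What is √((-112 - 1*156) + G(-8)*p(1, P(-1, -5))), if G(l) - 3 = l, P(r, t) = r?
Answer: 2*I*√67 ≈ 16.371*I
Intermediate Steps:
p(y, V) = (-1 + y)*(V + y)
G(l) = 3 + l
√((-112 - 1*156) + G(-8)*p(1, P(-1, -5))) = √((-112 - 1*156) + (3 - 8)*(1² - 1*(-1) - 1*1 - 1*1)) = √((-112 - 156) - 5*(1 + 1 - 1 - 1)) = √(-268 - 5*0) = √(-268 + 0) = √(-268) = 2*I*√67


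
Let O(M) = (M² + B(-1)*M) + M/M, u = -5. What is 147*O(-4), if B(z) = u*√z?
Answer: 2499 + 2940*I ≈ 2499.0 + 2940.0*I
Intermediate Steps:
B(z) = -5*√z
O(M) = 1 + M² - 5*I*M (O(M) = (M² + (-5*I)*M) + M/M = (M² + (-5*I)*M) + 1 = (M² - 5*I*M) + 1 = 1 + M² - 5*I*M)
147*O(-4) = 147*(1 + (-4)² - 5*I*(-4)) = 147*(1 + 16 + 20*I) = 147*(17 + 20*I) = 2499 + 2940*I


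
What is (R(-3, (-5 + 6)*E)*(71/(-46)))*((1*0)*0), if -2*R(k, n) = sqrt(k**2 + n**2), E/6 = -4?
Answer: 0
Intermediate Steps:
E = -24 (E = 6*(-4) = -24)
R(k, n) = -sqrt(k**2 + n**2)/2
(R(-3, (-5 + 6)*E)*(71/(-46)))*((1*0)*0) = ((-sqrt((-3)**2 + ((-5 + 6)*(-24))**2)/2)*(71/(-46)))*((1*0)*0) = ((-sqrt(9 + (1*(-24))**2)/2)*(71*(-1/46)))*(0*0) = (-sqrt(9 + (-24)**2)/2*(-71/46))*0 = (-sqrt(9 + 576)/2*(-71/46))*0 = (-3*sqrt(65)/2*(-71/46))*0 = (213*sqrt(65)/92)*0 = 0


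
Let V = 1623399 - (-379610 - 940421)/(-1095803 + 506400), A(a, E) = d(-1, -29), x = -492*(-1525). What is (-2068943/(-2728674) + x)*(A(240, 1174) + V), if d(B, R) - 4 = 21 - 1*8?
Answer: 217663743183439312668359/178698737958 ≈ 1.2180e+12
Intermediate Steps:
d(B, R) = 17 (d(B, R) = 4 + (21 - 1*8) = 4 + (21 - 8) = 4 + 13 = 17)
x = 750300
A(a, E) = 17
V = 956834920766/589403 (V = 1623399 - (-1320031)/(-589403) = 1623399 - (-1320031)*(-1)/589403 = 1623399 - 1*1320031/589403 = 1623399 - 1320031/589403 = 956834920766/589403 ≈ 1.6234e+6)
(-2068943/(-2728674) + x)*(A(240, 1174) + V) = (-2068943/(-2728674) + 750300)*(17 + 956834920766/589403) = (-2068943*(-1/2728674) + 750300)*(956844940617/589403) = (2068943/2728674 + 750300)*(956844940617/589403) = (2047326171143/2728674)*(956844940617/589403) = 217663743183439312668359/178698737958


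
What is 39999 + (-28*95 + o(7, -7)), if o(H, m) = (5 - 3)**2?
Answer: 37343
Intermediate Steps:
o(H, m) = 4 (o(H, m) = 2**2 = 4)
39999 + (-28*95 + o(7, -7)) = 39999 + (-28*95 + 4) = 39999 + (-2660 + 4) = 39999 - 2656 = 37343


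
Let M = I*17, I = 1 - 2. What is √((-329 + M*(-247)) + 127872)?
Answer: 3*√14638 ≈ 362.96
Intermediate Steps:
I = -1
M = -17 (M = -1*17 = -17)
√((-329 + M*(-247)) + 127872) = √((-329 - 17*(-247)) + 127872) = √((-329 + 4199) + 127872) = √(3870 + 127872) = √131742 = 3*√14638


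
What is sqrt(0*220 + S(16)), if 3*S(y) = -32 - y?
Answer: 4*I ≈ 4.0*I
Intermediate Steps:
S(y) = -32/3 - y/3 (S(y) = (-32 - y)/3 = -32/3 - y/3)
sqrt(0*220 + S(16)) = sqrt(0*220 + (-32/3 - 1/3*16)) = sqrt(0 + (-32/3 - 16/3)) = sqrt(0 - 16) = sqrt(-16) = 4*I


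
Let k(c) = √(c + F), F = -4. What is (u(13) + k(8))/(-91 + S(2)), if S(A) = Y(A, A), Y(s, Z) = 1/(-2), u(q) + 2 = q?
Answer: -26/183 ≈ -0.14208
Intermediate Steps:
u(q) = -2 + q
Y(s, Z) = -½
S(A) = -½
k(c) = √(-4 + c) (k(c) = √(c - 4) = √(-4 + c))
(u(13) + k(8))/(-91 + S(2)) = ((-2 + 13) + √(-4 + 8))/(-91 - ½) = (11 + √4)/(-183/2) = (11 + 2)*(-2/183) = 13*(-2/183) = -26/183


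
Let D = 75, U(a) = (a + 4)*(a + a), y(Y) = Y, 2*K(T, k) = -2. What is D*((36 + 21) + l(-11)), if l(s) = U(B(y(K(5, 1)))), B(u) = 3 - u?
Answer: 9075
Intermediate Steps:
K(T, k) = -1 (K(T, k) = (½)*(-2) = -1)
U(a) = 2*a*(4 + a) (U(a) = (4 + a)*(2*a) = 2*a*(4 + a))
l(s) = 64 (l(s) = 2*(3 - 1*(-1))*(4 + (3 - 1*(-1))) = 2*(3 + 1)*(4 + (3 + 1)) = 2*4*(4 + 4) = 2*4*8 = 64)
D*((36 + 21) + l(-11)) = 75*((36 + 21) + 64) = 75*(57 + 64) = 75*121 = 9075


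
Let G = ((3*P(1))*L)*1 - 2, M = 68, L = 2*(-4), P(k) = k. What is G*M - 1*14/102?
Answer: -90175/51 ≈ -1768.1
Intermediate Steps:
L = -8
G = -26 (G = ((3*1)*(-8))*1 - 2 = (3*(-8))*1 - 2 = -24*1 - 2 = -24 - 2 = -26)
G*M - 1*14/102 = -26*68 - 1*14/102 = -1768 - 14*1/102 = -1768 - 7/51 = -90175/51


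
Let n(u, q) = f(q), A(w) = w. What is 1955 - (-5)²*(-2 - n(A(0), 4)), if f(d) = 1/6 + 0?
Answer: 12055/6 ≈ 2009.2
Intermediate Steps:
f(d) = ⅙ (f(d) = ⅙ + 0 = ⅙)
n(u, q) = ⅙
1955 - (-5)²*(-2 - n(A(0), 4)) = 1955 - (-5)²*(-2 - 1*⅙) = 1955 - 25*(-2 - ⅙) = 1955 - 25*(-13)/6 = 1955 - 1*(-325/6) = 1955 + 325/6 = 12055/6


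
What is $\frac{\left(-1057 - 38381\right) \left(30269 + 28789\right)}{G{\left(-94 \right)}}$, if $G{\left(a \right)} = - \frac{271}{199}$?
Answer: $\frac{463496751396}{271} \approx 1.7103 \cdot 10^{9}$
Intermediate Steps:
$G{\left(a \right)} = - \frac{271}{199}$ ($G{\left(a \right)} = \left(-271\right) \frac{1}{199} = - \frac{271}{199}$)
$\frac{\left(-1057 - 38381\right) \left(30269 + 28789\right)}{G{\left(-94 \right)}} = \frac{\left(-1057 - 38381\right) \left(30269 + 28789\right)}{- \frac{271}{199}} = \left(-1057 - 38381\right) 59058 \left(- \frac{199}{271}\right) = \left(-39438\right) 59058 \left(- \frac{199}{271}\right) = \left(-2329129404\right) \left(- \frac{199}{271}\right) = \frac{463496751396}{271}$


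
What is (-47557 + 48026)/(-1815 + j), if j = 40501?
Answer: 469/38686 ≈ 0.012123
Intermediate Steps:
(-47557 + 48026)/(-1815 + j) = (-47557 + 48026)/(-1815 + 40501) = 469/38686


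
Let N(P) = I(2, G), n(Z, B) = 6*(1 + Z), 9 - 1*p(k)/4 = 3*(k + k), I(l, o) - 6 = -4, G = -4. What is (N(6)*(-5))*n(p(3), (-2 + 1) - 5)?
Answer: 2100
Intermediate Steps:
I(l, o) = 2 (I(l, o) = 6 - 4 = 2)
p(k) = 36 - 24*k (p(k) = 36 - 12*(k + k) = 36 - 12*2*k = 36 - 24*k)
n(Z, B) = 6 + 6*Z
N(P) = 2
(N(6)*(-5))*n(p(3), (-2 + 1) - 5) = (2*(-5))*(6 + 6*(36 - 24*3)) = -10*(6 + 6*(36 - 72)) = -10*(6 + 6*(-36)) = -10*(6 - 216) = -10*(-210) = 2100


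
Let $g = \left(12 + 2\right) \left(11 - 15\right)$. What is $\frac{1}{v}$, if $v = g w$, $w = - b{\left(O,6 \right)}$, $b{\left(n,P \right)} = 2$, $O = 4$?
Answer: $\frac{1}{112} \approx 0.0089286$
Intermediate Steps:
$w = -2$ ($w = \left(-1\right) 2 = -2$)
$g = -56$ ($g = 14 \left(-4\right) = -56$)
$v = 112$ ($v = \left(-56\right) \left(-2\right) = 112$)
$\frac{1}{v} = \frac{1}{112}$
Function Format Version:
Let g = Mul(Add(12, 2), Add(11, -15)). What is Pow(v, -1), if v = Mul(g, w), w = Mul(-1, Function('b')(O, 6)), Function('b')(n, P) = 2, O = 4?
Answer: Rational(1, 112) ≈ 0.0089286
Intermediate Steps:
w = -2 (w = Mul(-1, 2) = -2)
g = -56 (g = Mul(14, -4) = -56)
v = 112 (v = Mul(-56, -2) = 112)
Pow(v, -1) = Pow(112, -1) = Rational(1, 112)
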